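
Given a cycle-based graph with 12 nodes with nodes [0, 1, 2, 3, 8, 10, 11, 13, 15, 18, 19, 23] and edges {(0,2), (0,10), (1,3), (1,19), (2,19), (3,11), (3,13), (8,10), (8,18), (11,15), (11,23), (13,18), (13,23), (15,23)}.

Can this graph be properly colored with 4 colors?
A valid 4-coloring: color 1: [0, 3, 8, 19, 23]; color 2: [1, 2, 10, 11, 18]; color 3: [13, 15].
(χ(G) = 3 ≤ 4.)

Yes, G is 4-colorable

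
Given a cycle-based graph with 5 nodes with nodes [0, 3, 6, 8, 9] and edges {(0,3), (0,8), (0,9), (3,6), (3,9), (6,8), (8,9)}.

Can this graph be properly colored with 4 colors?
A valid 4-coloring: color 1: [3, 8]; color 2: [0, 6]; color 3: [9].
(χ(G) = 3 ≤ 4.)

Yes, G is 4-colorable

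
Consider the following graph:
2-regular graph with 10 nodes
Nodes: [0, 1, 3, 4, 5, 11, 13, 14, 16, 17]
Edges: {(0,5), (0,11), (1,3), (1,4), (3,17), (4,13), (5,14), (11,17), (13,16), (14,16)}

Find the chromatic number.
χ(G) = 2

Clique number ω(G) = 2 (lower bound: χ ≥ ω).
The graph is bipartite (no odd cycle), so 2 colors suffice: χ(G) = 2.
A valid 2-coloring: color 1: [0, 1, 13, 14, 17]; color 2: [3, 4, 5, 11, 16].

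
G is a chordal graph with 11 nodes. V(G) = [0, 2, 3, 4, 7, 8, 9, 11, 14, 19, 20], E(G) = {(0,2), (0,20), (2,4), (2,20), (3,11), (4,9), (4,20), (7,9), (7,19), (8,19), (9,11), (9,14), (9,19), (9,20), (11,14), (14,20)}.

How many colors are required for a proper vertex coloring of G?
χ(G) = 3

Clique number ω(G) = 3 (lower bound: χ ≥ ω).
The clique on [0, 2, 20] has size 3, forcing χ ≥ 3, and the coloring below uses 3 colors, so χ(G) = 3.
A valid 3-coloring: color 1: [2, 3, 8, 9]; color 2: [11, 19, 20]; color 3: [0, 4, 7, 14].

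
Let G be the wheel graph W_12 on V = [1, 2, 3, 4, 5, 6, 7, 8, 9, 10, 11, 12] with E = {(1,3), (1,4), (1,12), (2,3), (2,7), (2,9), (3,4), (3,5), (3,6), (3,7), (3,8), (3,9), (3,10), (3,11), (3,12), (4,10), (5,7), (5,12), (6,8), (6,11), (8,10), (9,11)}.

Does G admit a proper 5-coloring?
Yes, G is 5-colorable

A valid 5-coloring: color 1: [3]; color 2: [2, 4, 5, 8, 11]; color 3: [6, 7, 9, 10, 12]; color 4: [1].
(χ(G) = 4 ≤ 5.)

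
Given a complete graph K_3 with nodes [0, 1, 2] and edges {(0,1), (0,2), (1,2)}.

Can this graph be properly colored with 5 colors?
Yes, G is 5-colorable

A valid 5-coloring: color 1: [0]; color 2: [2]; color 3: [1].
(χ(G) = 3 ≤ 5.)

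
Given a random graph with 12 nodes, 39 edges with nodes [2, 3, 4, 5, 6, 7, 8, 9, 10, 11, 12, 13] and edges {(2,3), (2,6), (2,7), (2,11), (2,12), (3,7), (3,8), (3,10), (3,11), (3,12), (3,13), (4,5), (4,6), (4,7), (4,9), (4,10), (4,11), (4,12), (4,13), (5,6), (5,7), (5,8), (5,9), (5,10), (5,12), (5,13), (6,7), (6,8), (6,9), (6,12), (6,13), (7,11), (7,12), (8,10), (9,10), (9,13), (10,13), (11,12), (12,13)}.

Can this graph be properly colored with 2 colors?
The clique on vertices [2, 3, 7, 11, 12] has size 5 > 2, so it alone needs 5 colors.

No, G is not 2-colorable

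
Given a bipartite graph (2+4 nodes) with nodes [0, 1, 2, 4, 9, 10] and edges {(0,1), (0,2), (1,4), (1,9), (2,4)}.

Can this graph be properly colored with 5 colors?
Yes, G is 5-colorable

A valid 5-coloring: color 1: [1, 2, 10]; color 2: [0, 4, 9].
(χ(G) = 2 ≤ 5.)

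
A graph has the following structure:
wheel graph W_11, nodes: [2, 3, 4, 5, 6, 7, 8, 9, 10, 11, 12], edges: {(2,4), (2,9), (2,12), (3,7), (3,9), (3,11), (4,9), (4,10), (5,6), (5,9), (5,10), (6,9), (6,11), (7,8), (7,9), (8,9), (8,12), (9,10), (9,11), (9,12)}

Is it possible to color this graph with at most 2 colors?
No, G is not 2-colorable

The clique on vertices [2, 9, 12] has size 3 > 2, so it alone needs 3 colors.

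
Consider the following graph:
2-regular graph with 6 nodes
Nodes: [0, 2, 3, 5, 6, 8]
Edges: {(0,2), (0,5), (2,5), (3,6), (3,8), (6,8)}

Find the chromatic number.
Clique number ω(G) = 3 (lower bound: χ ≥ ω).
The clique on [0, 2, 5] has size 3, forcing χ ≥ 3, and the coloring below uses 3 colors, so χ(G) = 3.
A valid 3-coloring: color 1: [5, 6]; color 2: [2, 3]; color 3: [0, 8].

χ(G) = 3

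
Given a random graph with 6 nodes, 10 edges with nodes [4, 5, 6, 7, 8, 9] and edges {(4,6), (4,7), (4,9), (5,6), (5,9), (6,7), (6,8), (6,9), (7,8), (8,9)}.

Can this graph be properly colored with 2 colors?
The clique on vertices [6, 8, 9] has size 3 > 2, so it alone needs 3 colors.

No, G is not 2-colorable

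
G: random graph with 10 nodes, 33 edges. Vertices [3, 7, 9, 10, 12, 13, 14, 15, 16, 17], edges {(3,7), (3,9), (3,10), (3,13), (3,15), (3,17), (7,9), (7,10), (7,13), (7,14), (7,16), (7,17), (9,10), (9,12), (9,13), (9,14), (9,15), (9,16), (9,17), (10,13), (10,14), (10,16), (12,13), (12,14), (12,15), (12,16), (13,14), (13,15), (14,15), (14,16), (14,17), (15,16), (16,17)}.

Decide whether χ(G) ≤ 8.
A valid 8-coloring: color 1: [9]; color 2: [3, 14]; color 3: [13, 16]; color 4: [7, 12]; color 5: [10, 15, 17].
(χ(G) = 5 ≤ 8.)

Yes, G is 8-colorable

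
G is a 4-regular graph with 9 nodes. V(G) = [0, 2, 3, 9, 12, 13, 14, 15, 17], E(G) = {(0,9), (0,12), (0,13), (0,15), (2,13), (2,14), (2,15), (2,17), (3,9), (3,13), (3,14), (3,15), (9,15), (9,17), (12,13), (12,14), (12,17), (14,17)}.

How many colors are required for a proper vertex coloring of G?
χ(G) = 3

Clique number ω(G) = 3 (lower bound: χ ≥ ω).
The clique on [0, 9, 15] has size 3, forcing χ ≥ 3, and the coloring below uses 3 colors, so χ(G) = 3.
A valid 3-coloring: color 1: [2, 9, 12]; color 2: [13, 14, 15]; color 3: [0, 3, 17].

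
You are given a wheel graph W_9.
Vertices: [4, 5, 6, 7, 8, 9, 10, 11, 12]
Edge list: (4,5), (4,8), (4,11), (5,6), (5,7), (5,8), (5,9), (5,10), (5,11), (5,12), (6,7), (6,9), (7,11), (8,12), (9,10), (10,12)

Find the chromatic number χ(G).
χ(G) = 3

Clique number ω(G) = 3 (lower bound: χ ≥ ω).
The clique on [4, 5, 8] has size 3, forcing χ ≥ 3, and the coloring below uses 3 colors, so χ(G) = 3.
A valid 3-coloring: color 1: [5]; color 2: [4, 7, 9, 12]; color 3: [6, 8, 10, 11].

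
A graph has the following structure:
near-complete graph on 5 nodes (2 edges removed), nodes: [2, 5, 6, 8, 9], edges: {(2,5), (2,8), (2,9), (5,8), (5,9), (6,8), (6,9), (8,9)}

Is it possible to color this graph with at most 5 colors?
A valid 5-coloring: color 1: [9]; color 2: [8]; color 3: [2, 6]; color 4: [5].
(χ(G) = 4 ≤ 5.)

Yes, G is 5-colorable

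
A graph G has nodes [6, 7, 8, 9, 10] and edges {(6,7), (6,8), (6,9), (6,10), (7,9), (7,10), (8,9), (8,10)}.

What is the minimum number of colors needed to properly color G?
χ(G) = 3

Clique number ω(G) = 3 (lower bound: χ ≥ ω).
The clique on [6, 8, 9] has size 3, forcing χ ≥ 3, and the coloring below uses 3 colors, so χ(G) = 3.
A valid 3-coloring: color 1: [6]; color 2: [7, 8]; color 3: [9, 10].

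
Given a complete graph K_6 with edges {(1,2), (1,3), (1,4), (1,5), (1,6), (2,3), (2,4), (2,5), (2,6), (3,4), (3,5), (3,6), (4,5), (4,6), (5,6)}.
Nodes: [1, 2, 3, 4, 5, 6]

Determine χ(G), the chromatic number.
χ(G) = 6

Clique number ω(G) = 6 (lower bound: χ ≥ ω).
The clique on [1, 2, 3, 4, 5, 6] has size 6, forcing χ ≥ 6, and the coloring below uses 6 colors, so χ(G) = 6.
A valid 6-coloring: color 1: [1]; color 2: [6]; color 3: [4]; color 4: [2]; color 5: [3]; color 6: [5].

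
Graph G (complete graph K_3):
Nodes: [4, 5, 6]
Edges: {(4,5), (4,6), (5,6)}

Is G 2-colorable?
No, G is not 2-colorable

The clique on vertices [4, 5, 6] has size 3 > 2, so it alone needs 3 colors.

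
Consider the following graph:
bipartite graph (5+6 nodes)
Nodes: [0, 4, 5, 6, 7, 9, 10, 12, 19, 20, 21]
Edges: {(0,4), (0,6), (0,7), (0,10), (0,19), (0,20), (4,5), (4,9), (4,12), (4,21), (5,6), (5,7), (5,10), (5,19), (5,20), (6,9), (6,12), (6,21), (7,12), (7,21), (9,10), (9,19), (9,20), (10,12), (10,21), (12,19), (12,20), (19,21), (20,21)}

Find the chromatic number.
Clique number ω(G) = 2 (lower bound: χ ≥ ω).
The graph is bipartite (no odd cycle), so 2 colors suffice: χ(G) = 2.
A valid 2-coloring: color 1: [0, 5, 9, 12, 21]; color 2: [4, 6, 7, 10, 19, 20].

χ(G) = 2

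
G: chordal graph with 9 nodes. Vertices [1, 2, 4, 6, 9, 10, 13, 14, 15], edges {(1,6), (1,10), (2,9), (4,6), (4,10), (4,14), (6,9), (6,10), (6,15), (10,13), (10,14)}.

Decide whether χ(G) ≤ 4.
Yes, G is 4-colorable

A valid 4-coloring: color 1: [2, 6, 13, 14]; color 2: [9, 10, 15]; color 3: [1, 4].
(χ(G) = 3 ≤ 4.)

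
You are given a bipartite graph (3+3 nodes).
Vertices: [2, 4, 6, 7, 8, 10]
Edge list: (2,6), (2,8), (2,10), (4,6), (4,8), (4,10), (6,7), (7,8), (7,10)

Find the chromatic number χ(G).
χ(G) = 2

Clique number ω(G) = 2 (lower bound: χ ≥ ω).
The graph is bipartite (no odd cycle), so 2 colors suffice: χ(G) = 2.
A valid 2-coloring: color 1: [6, 8, 10]; color 2: [2, 4, 7].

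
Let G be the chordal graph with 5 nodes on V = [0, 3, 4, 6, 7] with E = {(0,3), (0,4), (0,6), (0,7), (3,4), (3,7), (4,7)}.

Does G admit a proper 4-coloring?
A valid 4-coloring: color 1: [0]; color 2: [6, 7]; color 3: [4]; color 4: [3].
(χ(G) = 4 ≤ 4.)

Yes, G is 4-colorable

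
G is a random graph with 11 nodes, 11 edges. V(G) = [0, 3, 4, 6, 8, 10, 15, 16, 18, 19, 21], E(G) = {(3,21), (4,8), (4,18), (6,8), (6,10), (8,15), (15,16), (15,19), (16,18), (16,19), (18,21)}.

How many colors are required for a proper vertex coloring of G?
χ(G) = 3

Clique number ω(G) = 3 (lower bound: χ ≥ ω).
The clique on [15, 16, 19] has size 3, forcing χ ≥ 3, and the coloring below uses 3 colors, so χ(G) = 3.
A valid 3-coloring: color 1: [0, 8, 10, 16, 21]; color 2: [3, 6, 15, 18]; color 3: [4, 19].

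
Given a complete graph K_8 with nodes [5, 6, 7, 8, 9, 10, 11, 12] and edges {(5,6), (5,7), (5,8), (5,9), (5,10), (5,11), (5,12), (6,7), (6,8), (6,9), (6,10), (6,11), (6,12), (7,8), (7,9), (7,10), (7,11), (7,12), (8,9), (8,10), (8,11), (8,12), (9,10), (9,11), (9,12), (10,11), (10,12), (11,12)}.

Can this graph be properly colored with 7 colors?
The clique on vertices [5, 6, 7, 8, 9, 10, 11, 12] has size 8 > 7, so it alone needs 8 colors.

No, G is not 7-colorable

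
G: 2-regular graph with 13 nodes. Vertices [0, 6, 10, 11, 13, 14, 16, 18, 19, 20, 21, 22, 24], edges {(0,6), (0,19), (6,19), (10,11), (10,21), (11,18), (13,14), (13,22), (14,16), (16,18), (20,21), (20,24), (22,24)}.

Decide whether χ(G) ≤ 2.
No, G is not 2-colorable

The clique on vertices [0, 6, 19] has size 3 > 2, so it alone needs 3 colors.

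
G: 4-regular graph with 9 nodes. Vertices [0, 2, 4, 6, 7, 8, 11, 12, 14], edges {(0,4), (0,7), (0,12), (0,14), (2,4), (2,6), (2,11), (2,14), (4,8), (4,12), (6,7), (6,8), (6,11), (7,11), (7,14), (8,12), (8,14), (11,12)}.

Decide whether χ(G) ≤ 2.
No, G is not 2-colorable

The clique on vertices [0, 4, 12] has size 3 > 2, so it alone needs 3 colors.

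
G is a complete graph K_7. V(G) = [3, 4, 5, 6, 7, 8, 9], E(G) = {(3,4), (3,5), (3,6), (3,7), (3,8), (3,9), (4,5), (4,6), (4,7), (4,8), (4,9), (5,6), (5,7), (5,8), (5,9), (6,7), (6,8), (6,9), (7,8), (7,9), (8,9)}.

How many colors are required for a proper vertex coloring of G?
χ(G) = 7

Clique number ω(G) = 7 (lower bound: χ ≥ ω).
The clique on [3, 4, 5, 6, 7, 8, 9] has size 7, forcing χ ≥ 7, and the coloring below uses 7 colors, so χ(G) = 7.
A valid 7-coloring: color 1: [4]; color 2: [5]; color 3: [6]; color 4: [8]; color 5: [7]; color 6: [3]; color 7: [9].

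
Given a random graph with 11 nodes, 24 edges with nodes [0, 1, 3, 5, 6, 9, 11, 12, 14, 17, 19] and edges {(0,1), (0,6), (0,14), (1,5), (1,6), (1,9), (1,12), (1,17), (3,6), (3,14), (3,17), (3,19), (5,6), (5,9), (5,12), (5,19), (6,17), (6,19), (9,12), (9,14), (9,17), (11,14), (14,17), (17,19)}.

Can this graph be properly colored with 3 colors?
No, G is not 3-colorable

The clique on vertices [1, 5, 9, 12] has size 4 > 3, so it alone needs 4 colors.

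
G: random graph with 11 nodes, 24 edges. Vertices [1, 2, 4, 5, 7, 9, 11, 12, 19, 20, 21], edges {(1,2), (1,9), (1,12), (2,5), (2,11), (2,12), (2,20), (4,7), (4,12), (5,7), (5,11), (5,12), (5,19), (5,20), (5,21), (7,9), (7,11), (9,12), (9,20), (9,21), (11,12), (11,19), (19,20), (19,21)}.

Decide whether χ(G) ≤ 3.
No, G is not 3-colorable

The clique on vertices [2, 5, 11, 12] has size 4 > 3, so it alone needs 4 colors.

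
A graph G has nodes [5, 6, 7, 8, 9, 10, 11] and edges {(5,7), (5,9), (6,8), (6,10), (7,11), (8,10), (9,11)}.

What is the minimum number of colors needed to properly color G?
Clique number ω(G) = 3 (lower bound: χ ≥ ω).
The clique on [6, 8, 10] has size 3, forcing χ ≥ 3, and the coloring below uses 3 colors, so χ(G) = 3.
A valid 3-coloring: color 1: [6, 7, 9]; color 2: [5, 10, 11]; color 3: [8].

χ(G) = 3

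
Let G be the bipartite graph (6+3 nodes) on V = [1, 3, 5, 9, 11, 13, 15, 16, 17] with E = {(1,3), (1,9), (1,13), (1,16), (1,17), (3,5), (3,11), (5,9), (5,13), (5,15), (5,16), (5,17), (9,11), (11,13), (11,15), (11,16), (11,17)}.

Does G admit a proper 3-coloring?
A valid 3-coloring: color 1: [1, 5, 11]; color 2: [3, 9, 13, 15, 16, 17].
(χ(G) = 2 ≤ 3.)

Yes, G is 3-colorable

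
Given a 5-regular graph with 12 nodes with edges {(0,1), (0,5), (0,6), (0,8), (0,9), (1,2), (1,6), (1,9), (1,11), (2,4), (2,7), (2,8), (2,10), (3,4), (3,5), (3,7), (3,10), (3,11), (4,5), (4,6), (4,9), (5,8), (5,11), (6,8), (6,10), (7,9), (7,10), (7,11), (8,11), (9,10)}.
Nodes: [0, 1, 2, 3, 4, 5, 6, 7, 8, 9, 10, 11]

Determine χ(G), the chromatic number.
χ(G) = 4

Clique number ω(G) = 3 (lower bound: χ ≥ ω).
Suppose a proper 3-coloring c exists. The clique [0, 1, 6] takes 3 distinct colors; by symmetry let c(0) = 1, c(1) = 2, c(6) = 3.
- Vertex 8: neighbors [0, 6] already have colors [1, 3] ⇒ c(8) = 2.
- Vertex 5: neighbors [0, 8] already have colors [1, 2] ⇒ c(5) = 3.
- Vertex 9: neighbors [0, 1] already have colors [1, 2] ⇒ c(9) = 3.
- Vertex 11: neighbors [1, 5] already have colors [2, 3] ⇒ c(11) = 1.
- Vertex 3: neighbors [11, 5] already have colors [1, 3] ⇒ c(3) = 2.
- Vertex 7: neighbors [11, 3, 9] already have colors [1, 2, 3] — all 3 colors blocked. Contradiction.
The forced assignments end in a contradiction, so G has no proper 3-coloring (χ ≥ 4).
The coloring below uses 4 colors, so χ(G) = 4.
A valid 4-coloring: color 1: [1, 3, 8]; color 2: [0, 4, 10, 11]; color 3: [2, 5, 6, 9]; color 4: [7].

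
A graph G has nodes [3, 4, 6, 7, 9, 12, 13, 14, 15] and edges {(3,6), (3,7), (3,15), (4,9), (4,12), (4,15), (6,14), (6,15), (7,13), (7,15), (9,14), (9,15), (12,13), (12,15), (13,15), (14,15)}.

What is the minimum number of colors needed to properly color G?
Clique number ω(G) = 3 (lower bound: χ ≥ ω).
The clique on [3, 6, 15] has size 3, forcing χ ≥ 3, and the coloring below uses 3 colors, so χ(G) = 3.
A valid 3-coloring: color 1: [15]; color 2: [3, 4, 13, 14]; color 3: [6, 7, 9, 12].

χ(G) = 3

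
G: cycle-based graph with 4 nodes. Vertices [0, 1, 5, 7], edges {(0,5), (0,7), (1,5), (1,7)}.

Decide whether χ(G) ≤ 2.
Yes, G is 2-colorable

A valid 2-coloring: color 1: [5, 7]; color 2: [0, 1].
(χ(G) = 2 ≤ 2.)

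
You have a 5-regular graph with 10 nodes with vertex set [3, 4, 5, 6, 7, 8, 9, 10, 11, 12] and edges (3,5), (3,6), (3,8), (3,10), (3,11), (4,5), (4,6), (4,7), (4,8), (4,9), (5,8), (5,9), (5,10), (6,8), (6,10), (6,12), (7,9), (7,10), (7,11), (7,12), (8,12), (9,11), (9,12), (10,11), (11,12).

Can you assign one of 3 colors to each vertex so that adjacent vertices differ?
No, G is not 3-colorable

The clique on vertices [7, 9, 11, 12] has size 4 > 3, so it alone needs 4 colors.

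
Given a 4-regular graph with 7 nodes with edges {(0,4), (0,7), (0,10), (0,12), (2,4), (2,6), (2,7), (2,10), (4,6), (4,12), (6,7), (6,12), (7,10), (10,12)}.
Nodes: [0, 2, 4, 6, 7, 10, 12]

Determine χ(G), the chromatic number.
Clique number ω(G) = 3 (lower bound: χ ≥ ω).
Suppose a proper 3-coloring c exists. The clique [0, 4, 12] takes 3 distinct colors; by symmetry let c(0) = 1, c(4) = 2, c(12) = 3.
- Vertex 6: neighbors [4, 12] already have colors [2, 3] ⇒ c(6) = 1.
- Vertex 2: neighbors [6, 4] already have colors [1, 2] ⇒ c(2) = 3.
- Vertex 7: neighbors [0, 2] already have colors [1, 3] ⇒ c(7) = 2.
- Vertex 10: neighbors [0, 7, 2] already have colors [1, 2, 3] — all 3 colors blocked. Contradiction.
The forced assignments end in a contradiction, so G has no proper 3-coloring (χ ≥ 4).
The coloring below uses 4 colors, so χ(G) = 4.
A valid 4-coloring: color 1: [4, 10]; color 2: [7, 12]; color 3: [0, 2]; color 4: [6].

χ(G) = 4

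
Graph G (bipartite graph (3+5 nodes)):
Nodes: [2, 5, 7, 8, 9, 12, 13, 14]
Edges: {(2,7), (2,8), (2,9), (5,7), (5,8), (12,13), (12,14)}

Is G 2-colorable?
A valid 2-coloring: color 1: [2, 5, 12]; color 2: [7, 8, 9, 13, 14].
(χ(G) = 2 ≤ 2.)

Yes, G is 2-colorable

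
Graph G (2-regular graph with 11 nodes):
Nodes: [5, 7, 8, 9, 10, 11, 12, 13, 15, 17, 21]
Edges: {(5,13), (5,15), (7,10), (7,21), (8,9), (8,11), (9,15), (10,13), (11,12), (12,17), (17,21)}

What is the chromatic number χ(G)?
Clique number ω(G) = 2 (lower bound: χ ≥ ω).
Odd cycle [13, 10, 7, 21, 17, 12, 11, 8, 9, 15, 5] needs 3 colors (χ ≥ 3).
The coloring below uses 3 colors, so χ(G) = 3.
A valid 3-coloring: color 1: [8, 12, 13, 15, 21]; color 2: [5, 9, 10, 11, 17]; color 3: [7].

χ(G) = 3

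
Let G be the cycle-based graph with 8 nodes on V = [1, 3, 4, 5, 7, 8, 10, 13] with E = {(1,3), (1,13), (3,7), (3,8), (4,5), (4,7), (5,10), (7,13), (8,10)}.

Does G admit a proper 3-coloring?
Yes, G is 3-colorable

A valid 3-coloring: color 1: [1, 5, 7, 8]; color 2: [3, 4, 10, 13].
(χ(G) = 2 ≤ 3.)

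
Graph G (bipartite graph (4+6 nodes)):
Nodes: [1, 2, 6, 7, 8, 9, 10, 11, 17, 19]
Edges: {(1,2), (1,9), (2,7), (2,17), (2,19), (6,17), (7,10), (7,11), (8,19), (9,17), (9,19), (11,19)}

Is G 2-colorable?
Yes, G is 2-colorable

A valid 2-coloring: color 1: [1, 7, 17, 19]; color 2: [2, 6, 8, 9, 10, 11].
(χ(G) = 2 ≤ 2.)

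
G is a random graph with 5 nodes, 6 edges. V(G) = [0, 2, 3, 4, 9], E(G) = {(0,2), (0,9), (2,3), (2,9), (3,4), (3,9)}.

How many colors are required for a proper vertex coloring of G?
χ(G) = 3

Clique number ω(G) = 3 (lower bound: χ ≥ ω).
The clique on [0, 2, 9] has size 3, forcing χ ≥ 3, and the coloring below uses 3 colors, so χ(G) = 3.
A valid 3-coloring: color 1: [4, 9]; color 2: [0, 3]; color 3: [2].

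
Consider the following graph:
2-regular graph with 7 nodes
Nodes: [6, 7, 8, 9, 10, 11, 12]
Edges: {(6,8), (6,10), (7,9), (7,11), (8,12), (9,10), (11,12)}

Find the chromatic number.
χ(G) = 3

Clique number ω(G) = 2 (lower bound: χ ≥ ω).
Odd cycle [6, 8, 12, 11, 7, 9, 10] needs 3 colors (χ ≥ 3).
The coloring below uses 3 colors, so χ(G) = 3.
A valid 3-coloring: color 1: [6, 9, 12]; color 2: [7, 8, 10]; color 3: [11].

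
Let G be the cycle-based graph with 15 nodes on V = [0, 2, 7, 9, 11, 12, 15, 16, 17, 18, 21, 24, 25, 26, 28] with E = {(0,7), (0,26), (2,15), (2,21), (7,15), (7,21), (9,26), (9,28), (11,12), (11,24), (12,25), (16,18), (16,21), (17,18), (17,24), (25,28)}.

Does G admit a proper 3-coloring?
Yes, G is 3-colorable

A valid 3-coloring: color 1: [0, 9, 11, 15, 17, 21, 25]; color 2: [2, 7, 12, 18, 24, 26, 28]; color 3: [16].
(χ(G) = 3 ≤ 3.)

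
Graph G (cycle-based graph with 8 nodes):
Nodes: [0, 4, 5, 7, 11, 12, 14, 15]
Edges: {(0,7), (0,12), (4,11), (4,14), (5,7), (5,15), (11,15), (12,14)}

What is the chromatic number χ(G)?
χ(G) = 2

Clique number ω(G) = 2 (lower bound: χ ≥ ω).
The graph is bipartite (no odd cycle), so 2 colors suffice: χ(G) = 2.
A valid 2-coloring: color 1: [4, 7, 12, 15]; color 2: [0, 5, 11, 14].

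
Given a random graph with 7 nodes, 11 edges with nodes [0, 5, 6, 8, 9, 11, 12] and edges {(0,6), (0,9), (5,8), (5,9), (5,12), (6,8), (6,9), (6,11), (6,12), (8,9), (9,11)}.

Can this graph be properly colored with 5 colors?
Yes, G is 5-colorable

A valid 5-coloring: color 1: [5, 6]; color 2: [9, 12]; color 3: [0, 8, 11].
(χ(G) = 3 ≤ 5.)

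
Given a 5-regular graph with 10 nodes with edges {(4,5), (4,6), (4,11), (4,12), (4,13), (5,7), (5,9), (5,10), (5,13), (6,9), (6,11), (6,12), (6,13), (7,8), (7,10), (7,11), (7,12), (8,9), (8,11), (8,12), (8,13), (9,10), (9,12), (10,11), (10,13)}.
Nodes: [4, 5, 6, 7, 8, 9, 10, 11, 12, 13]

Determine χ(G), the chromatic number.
χ(G) = 4

Clique number ω(G) = 3 (lower bound: χ ≥ ω).
Suppose a proper 3-coloring c exists. The clique [4, 5, 13] takes 3 distinct colors; by symmetry let c(4) = 1, c(5) = 2, c(13) = 3.
- Vertex 6: neighbors [4, 13] already have colors [1, 3] ⇒ c(6) = 2.
- Vertex 10: neighbors [5, 13] already have colors [2, 3] ⇒ c(10) = 1.
- Vertex 7: neighbors [10, 5] already have colors [1, 2] ⇒ c(7) = 3.
- Vertex 12: neighbors [4, 6, 7] already have colors [1, 2, 3] — all 3 colors blocked. Contradiction.
The forced assignments end in a contradiction, so G has no proper 3-coloring (χ ≥ 4).
The coloring below uses 4 colors, so χ(G) = 4.
A valid 4-coloring: color 1: [4, 7, 9]; color 2: [11, 12, 13]; color 3: [6, 8, 10]; color 4: [5].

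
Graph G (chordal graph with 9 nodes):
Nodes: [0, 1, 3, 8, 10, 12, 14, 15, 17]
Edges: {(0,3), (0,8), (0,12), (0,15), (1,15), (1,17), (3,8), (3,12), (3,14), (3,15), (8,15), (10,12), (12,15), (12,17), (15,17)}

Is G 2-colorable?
No, G is not 2-colorable

The clique on vertices [0, 3, 8, 15] has size 4 > 2, so it alone needs 4 colors.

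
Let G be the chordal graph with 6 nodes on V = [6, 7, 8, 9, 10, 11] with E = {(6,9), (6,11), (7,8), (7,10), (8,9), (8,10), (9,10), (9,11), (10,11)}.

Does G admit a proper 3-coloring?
A valid 3-coloring: color 1: [7, 9]; color 2: [6, 10]; color 3: [8, 11].
(χ(G) = 3 ≤ 3.)

Yes, G is 3-colorable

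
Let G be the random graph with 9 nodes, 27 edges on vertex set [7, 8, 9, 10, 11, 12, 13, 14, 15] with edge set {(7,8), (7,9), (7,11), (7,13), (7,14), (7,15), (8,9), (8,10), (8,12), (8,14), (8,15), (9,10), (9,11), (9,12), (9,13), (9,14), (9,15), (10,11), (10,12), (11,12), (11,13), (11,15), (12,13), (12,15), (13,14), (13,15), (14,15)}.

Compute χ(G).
Clique number ω(G) = 5 (lower bound: χ ≥ ω).
The clique on [9, 11, 12, 13, 15] has size 5, forcing χ ≥ 5, and the coloring below uses 5 colors, so χ(G) = 5.
A valid 5-coloring: color 1: [9]; color 2: [10, 15]; color 3: [8, 13]; color 4: [7, 12]; color 5: [11, 14].

χ(G) = 5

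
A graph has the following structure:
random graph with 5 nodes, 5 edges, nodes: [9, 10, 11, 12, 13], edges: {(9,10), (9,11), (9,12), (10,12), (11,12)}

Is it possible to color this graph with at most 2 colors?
No, G is not 2-colorable

The clique on vertices [9, 10, 12] has size 3 > 2, so it alone needs 3 colors.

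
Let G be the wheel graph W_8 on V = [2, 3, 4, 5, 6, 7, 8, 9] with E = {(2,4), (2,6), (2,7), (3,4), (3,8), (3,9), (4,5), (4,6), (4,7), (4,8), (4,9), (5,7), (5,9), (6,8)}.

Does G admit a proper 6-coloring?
Yes, G is 6-colorable

A valid 6-coloring: color 1: [4]; color 2: [3, 6, 7]; color 3: [2, 8, 9]; color 4: [5].
(χ(G) = 4 ≤ 6.)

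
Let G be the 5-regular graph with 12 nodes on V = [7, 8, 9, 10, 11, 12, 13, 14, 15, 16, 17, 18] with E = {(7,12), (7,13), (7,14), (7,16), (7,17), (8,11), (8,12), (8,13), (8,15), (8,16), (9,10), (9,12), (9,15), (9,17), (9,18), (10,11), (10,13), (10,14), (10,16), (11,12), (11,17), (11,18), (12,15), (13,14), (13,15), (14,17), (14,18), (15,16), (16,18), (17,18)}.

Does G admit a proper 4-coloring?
Yes, G is 4-colorable

A valid 4-coloring: color 1: [11, 14, 15]; color 2: [7, 8, 9]; color 3: [12, 13, 16, 17]; color 4: [10, 18].
(χ(G) = 4 ≤ 4.)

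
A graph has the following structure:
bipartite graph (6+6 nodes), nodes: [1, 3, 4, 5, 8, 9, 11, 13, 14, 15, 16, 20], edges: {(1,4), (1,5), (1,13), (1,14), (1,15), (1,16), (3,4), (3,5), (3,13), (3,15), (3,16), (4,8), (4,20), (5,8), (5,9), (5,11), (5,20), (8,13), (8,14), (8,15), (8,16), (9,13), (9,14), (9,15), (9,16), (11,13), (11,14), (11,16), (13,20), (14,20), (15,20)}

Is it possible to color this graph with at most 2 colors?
A valid 2-coloring: color 1: [4, 5, 13, 14, 15, 16]; color 2: [1, 3, 8, 9, 11, 20].
(χ(G) = 2 ≤ 2.)

Yes, G is 2-colorable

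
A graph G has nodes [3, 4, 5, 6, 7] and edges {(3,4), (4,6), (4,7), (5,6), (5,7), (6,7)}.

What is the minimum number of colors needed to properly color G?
χ(G) = 3

Clique number ω(G) = 3 (lower bound: χ ≥ ω).
The clique on [4, 6, 7] has size 3, forcing χ ≥ 3, and the coloring below uses 3 colors, so χ(G) = 3.
A valid 3-coloring: color 1: [3, 7]; color 2: [6]; color 3: [4, 5].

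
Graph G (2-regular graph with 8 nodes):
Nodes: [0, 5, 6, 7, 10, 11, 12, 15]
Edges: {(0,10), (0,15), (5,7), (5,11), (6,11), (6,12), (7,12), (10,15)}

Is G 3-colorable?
Yes, G is 3-colorable

A valid 3-coloring: color 1: [6, 7, 15]; color 2: [0, 5, 12]; color 3: [10, 11].
(χ(G) = 3 ≤ 3.)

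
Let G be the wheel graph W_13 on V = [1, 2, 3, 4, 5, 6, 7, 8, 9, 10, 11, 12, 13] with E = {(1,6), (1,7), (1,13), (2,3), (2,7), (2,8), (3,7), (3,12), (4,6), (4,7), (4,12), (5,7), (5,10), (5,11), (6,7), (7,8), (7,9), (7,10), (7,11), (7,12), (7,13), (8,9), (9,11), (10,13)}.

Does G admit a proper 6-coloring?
Yes, G is 6-colorable

A valid 6-coloring: color 1: [7]; color 2: [1, 3, 4, 8, 10, 11]; color 3: [2, 5, 6, 9, 12, 13].
(χ(G) = 3 ≤ 6.)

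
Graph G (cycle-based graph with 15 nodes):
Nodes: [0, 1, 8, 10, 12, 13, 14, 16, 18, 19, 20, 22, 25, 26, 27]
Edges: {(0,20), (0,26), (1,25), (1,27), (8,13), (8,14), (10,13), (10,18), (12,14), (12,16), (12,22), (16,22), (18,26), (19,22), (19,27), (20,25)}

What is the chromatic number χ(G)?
Clique number ω(G) = 3 (lower bound: χ ≥ ω).
The clique on [12, 16, 22] has size 3, forcing χ ≥ 3, and the coloring below uses 3 colors, so χ(G) = 3.
A valid 3-coloring: color 1: [0, 13, 14, 18, 22, 25, 27]; color 2: [1, 8, 10, 12, 19, 20, 26]; color 3: [16].

χ(G) = 3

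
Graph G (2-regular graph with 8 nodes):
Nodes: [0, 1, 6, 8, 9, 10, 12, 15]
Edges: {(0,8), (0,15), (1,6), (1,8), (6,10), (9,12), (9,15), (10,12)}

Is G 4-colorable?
Yes, G is 4-colorable

A valid 4-coloring: color 1: [0, 1, 9, 10]; color 2: [6, 8, 12, 15].
(χ(G) = 2 ≤ 4.)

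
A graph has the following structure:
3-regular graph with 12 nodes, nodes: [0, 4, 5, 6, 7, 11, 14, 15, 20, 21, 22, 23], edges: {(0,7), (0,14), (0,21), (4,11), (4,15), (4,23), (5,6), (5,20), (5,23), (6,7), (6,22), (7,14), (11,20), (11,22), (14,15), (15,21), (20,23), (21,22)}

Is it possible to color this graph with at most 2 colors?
No, G is not 2-colorable

The clique on vertices [0, 7, 14] has size 3 > 2, so it alone needs 3 colors.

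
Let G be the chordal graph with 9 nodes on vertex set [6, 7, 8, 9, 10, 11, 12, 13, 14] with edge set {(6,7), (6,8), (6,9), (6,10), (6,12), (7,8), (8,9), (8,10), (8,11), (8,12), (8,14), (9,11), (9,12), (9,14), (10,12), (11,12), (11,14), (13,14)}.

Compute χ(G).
Clique number ω(G) = 4 (lower bound: χ ≥ ω).
The clique on [8, 9, 11, 12] has size 4, forcing χ ≥ 4, and the coloring below uses 4 colors, so χ(G) = 4.
A valid 4-coloring: color 1: [8, 13]; color 2: [7, 9, 10]; color 3: [6, 11]; color 4: [12, 14].

χ(G) = 4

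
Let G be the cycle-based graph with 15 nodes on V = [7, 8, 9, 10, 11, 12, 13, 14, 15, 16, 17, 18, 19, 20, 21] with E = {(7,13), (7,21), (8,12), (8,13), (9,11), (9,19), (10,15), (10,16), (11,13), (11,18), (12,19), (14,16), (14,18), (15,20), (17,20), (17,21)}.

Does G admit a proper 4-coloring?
Yes, G is 4-colorable

A valid 4-coloring: color 1: [9, 10, 12, 13, 14, 20, 21]; color 2: [7, 8, 11, 15, 16, 17, 19]; color 3: [18].
(χ(G) = 3 ≤ 4.)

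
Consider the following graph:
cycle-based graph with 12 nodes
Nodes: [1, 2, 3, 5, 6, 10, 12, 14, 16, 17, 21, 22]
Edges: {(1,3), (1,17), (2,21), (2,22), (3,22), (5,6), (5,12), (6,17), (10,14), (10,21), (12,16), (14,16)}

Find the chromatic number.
χ(G) = 2

Clique number ω(G) = 2 (lower bound: χ ≥ ω).
The graph is bipartite (no odd cycle), so 2 colors suffice: χ(G) = 2.
A valid 2-coloring: color 1: [1, 6, 12, 14, 21, 22]; color 2: [2, 3, 5, 10, 16, 17].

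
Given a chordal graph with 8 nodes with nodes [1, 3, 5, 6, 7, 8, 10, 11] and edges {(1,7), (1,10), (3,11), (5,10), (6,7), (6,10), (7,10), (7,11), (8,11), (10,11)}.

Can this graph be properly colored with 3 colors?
A valid 3-coloring: color 1: [3, 8, 10]; color 2: [1, 5, 6, 11]; color 3: [7].
(χ(G) = 3 ≤ 3.)

Yes, G is 3-colorable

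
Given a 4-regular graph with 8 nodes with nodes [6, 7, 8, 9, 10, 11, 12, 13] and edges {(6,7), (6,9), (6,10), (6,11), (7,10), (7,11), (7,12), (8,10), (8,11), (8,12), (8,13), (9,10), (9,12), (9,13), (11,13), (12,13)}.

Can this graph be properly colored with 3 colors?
A valid 3-coloring: color 1: [7, 8, 9]; color 2: [6, 13]; color 3: [10, 11, 12].
(χ(G) = 3 ≤ 3.)

Yes, G is 3-colorable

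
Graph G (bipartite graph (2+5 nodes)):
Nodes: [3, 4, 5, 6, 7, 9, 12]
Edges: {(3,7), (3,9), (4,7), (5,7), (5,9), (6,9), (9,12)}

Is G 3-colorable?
A valid 3-coloring: color 1: [7, 9]; color 2: [3, 4, 5, 6, 12].
(χ(G) = 2 ≤ 3.)

Yes, G is 3-colorable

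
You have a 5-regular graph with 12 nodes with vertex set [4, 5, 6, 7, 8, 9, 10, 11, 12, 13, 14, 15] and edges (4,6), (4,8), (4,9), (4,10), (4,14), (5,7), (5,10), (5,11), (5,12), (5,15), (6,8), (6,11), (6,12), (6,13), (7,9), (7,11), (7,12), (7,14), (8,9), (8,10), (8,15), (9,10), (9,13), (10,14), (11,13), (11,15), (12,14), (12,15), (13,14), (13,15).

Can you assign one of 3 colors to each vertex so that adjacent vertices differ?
No, G is not 3-colorable

The clique on vertices [4, 8, 9, 10] has size 4 > 3, so it alone needs 4 colors.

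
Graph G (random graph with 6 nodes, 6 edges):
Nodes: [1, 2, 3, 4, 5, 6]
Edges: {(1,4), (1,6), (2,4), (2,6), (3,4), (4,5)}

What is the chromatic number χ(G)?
Clique number ω(G) = 2 (lower bound: χ ≥ ω).
The graph is bipartite (no odd cycle), so 2 colors suffice: χ(G) = 2.
A valid 2-coloring: color 1: [4, 6]; color 2: [1, 2, 3, 5].

χ(G) = 2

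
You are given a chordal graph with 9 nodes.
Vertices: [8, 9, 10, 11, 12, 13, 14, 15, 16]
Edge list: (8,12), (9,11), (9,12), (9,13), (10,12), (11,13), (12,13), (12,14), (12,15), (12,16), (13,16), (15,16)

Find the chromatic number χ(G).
χ(G) = 3

Clique number ω(G) = 3 (lower bound: χ ≥ ω).
The clique on [9, 11, 13] has size 3, forcing χ ≥ 3, and the coloring below uses 3 colors, so χ(G) = 3.
A valid 3-coloring: color 1: [11, 12]; color 2: [8, 10, 13, 14, 15]; color 3: [9, 16].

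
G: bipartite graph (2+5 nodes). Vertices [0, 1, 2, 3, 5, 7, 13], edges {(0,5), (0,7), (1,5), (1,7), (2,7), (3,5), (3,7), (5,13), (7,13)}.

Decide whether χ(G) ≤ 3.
Yes, G is 3-colorable

A valid 3-coloring: color 1: [5, 7]; color 2: [0, 1, 2, 3, 13].
(χ(G) = 2 ≤ 3.)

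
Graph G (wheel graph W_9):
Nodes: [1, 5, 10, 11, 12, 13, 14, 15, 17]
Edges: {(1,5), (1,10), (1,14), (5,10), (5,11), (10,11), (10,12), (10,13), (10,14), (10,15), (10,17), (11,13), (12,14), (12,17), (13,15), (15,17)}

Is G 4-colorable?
Yes, G is 4-colorable

A valid 4-coloring: color 1: [10]; color 2: [5, 13, 14, 17]; color 3: [1, 11, 12, 15].
(χ(G) = 3 ≤ 4.)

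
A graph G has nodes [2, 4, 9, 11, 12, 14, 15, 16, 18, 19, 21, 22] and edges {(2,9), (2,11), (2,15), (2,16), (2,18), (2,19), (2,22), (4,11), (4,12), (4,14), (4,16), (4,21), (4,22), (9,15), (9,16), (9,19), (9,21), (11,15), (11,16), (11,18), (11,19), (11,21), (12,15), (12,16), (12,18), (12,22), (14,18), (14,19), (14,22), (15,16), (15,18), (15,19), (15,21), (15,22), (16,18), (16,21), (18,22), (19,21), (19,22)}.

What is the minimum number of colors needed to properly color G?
Clique number ω(G) = 5 (lower bound: χ ≥ ω).
The clique on [2, 11, 15, 16, 18] has size 5, forcing χ ≥ 5, and the coloring below uses 5 colors, so χ(G) = 5.
A valid 5-coloring: color 1: [4, 15]; color 2: [16, 22]; color 3: [2, 12, 14, 21]; color 4: [9, 11]; color 5: [18, 19].

χ(G) = 5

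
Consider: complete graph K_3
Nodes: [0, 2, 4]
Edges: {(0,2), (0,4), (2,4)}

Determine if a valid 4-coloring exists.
A valid 4-coloring: color 1: [4]; color 2: [2]; color 3: [0].
(χ(G) = 3 ≤ 4.)

Yes, G is 4-colorable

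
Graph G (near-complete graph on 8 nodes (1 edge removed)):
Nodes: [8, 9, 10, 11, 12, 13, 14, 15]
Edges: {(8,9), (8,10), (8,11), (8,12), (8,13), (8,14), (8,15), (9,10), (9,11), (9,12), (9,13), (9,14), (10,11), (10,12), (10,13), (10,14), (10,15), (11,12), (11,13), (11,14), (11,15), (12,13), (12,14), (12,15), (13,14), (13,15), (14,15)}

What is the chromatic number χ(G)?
χ(G) = 7

Clique number ω(G) = 7 (lower bound: χ ≥ ω).
The clique on [8, 9, 10, 11, 12, 13, 14] has size 7, forcing χ ≥ 7, and the coloring below uses 7 colors, so χ(G) = 7.
A valid 7-coloring: color 1: [11]; color 2: [8]; color 3: [13]; color 4: [12]; color 5: [14]; color 6: [10]; color 7: [9, 15].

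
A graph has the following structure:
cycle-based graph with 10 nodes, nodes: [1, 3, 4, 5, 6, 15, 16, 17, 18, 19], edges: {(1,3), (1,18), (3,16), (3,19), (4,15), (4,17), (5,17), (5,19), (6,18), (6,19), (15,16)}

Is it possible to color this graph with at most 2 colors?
No, G is not 2-colorable

Odd cycle [6, 18, 1, 3, 19] needs 3 colors (χ ≥ 3).
Hence χ(G) ≥ 3 > 2, so no proper 2-coloring exists.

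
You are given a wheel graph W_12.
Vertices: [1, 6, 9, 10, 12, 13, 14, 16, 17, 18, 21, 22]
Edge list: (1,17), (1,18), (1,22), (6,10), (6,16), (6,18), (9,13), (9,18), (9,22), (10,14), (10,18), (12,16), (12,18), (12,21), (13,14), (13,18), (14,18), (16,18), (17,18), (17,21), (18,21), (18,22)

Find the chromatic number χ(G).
χ(G) = 4

Clique number ω(G) = 3 (lower bound: χ ≥ ω).
Odd cycle [10, 14, 13, 9, 22, 1, 17, 21, 12, 16, 6] needs 3 colors (χ ≥ 3).
Vertex 18 is adjacent to every vertex of [1, 6, 9, 10, 12, 13, 14, 16, 17, 21, 22], which already need 3 colors among themselves, so 18 needs a new color (χ ≥ 4).
The coloring below uses 4 colors, so χ(G) = 4.
A valid 4-coloring: color 1: [18]; color 2: [10, 13, 16, 17, 22]; color 3: [1, 6, 9, 14, 21]; color 4: [12].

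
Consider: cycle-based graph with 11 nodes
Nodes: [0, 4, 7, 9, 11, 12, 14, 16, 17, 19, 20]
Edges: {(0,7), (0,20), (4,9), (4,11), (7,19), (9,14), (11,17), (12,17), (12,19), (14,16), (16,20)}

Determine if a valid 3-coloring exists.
A valid 3-coloring: color 1: [0, 9, 16, 17, 19]; color 2: [7, 11, 12, 14, 20]; color 3: [4].
(χ(G) = 3 ≤ 3.)

Yes, G is 3-colorable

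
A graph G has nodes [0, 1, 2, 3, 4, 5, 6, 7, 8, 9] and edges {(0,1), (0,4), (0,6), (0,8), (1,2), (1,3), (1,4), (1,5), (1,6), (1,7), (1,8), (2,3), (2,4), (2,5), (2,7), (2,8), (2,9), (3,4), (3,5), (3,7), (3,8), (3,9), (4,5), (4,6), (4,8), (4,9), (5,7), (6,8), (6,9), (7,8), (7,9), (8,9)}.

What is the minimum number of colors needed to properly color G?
Clique number ω(G) = 5 (lower bound: χ ≥ ω).
The clique on [0, 1, 4, 6, 8] has size 5, forcing χ ≥ 5, and the coloring below uses 5 colors, so χ(G) = 5.
A valid 5-coloring: color 1: [5, 8]; color 2: [1, 9]; color 3: [4, 7]; color 4: [3, 6]; color 5: [0, 2].

χ(G) = 5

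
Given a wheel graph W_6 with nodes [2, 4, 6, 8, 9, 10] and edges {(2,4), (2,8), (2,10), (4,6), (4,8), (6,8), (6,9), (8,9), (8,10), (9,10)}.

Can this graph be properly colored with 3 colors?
Odd cycle [10, 9, 6, 4, 2] needs 3 colors (χ ≥ 3).
Vertex 8 is adjacent to every vertex of [2, 4, 6, 9, 10], which already need 3 colors among themselves, so 8 needs a new color (χ ≥ 4).
Hence χ(G) ≥ 4 > 3, so no proper 3-coloring exists.

No, G is not 3-colorable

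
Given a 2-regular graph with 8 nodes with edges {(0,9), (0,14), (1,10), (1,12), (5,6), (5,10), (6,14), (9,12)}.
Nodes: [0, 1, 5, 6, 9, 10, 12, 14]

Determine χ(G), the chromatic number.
χ(G) = 2

Clique number ω(G) = 2 (lower bound: χ ≥ ω).
The graph is bipartite (no odd cycle), so 2 colors suffice: χ(G) = 2.
A valid 2-coloring: color 1: [1, 5, 9, 14]; color 2: [0, 6, 10, 12].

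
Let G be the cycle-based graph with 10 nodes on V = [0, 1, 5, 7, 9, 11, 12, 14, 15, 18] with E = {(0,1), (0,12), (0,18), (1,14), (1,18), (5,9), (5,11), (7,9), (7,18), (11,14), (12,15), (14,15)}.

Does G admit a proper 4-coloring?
A valid 4-coloring: color 1: [0, 5, 7, 14]; color 2: [1, 9, 11, 12]; color 3: [15, 18].
(χ(G) = 3 ≤ 4.)

Yes, G is 4-colorable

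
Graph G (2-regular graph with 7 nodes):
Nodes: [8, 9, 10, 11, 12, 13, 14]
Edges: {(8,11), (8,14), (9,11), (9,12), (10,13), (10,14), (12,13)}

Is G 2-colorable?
No, G is not 2-colorable

Odd cycle [12, 13, 10, 14, 8, 11, 9] needs 3 colors (χ ≥ 3).
Hence χ(G) ≥ 3 > 2, so no proper 2-coloring exists.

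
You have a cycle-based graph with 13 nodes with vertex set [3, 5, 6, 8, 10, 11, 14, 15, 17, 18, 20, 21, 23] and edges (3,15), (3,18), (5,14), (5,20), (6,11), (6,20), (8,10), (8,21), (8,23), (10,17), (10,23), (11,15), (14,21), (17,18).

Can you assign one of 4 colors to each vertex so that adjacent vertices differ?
Yes, G is 4-colorable

A valid 4-coloring: color 1: [5, 6, 10, 15, 18, 21]; color 2: [3, 8, 11, 14, 17, 20]; color 3: [23].
(χ(G) = 3 ≤ 4.)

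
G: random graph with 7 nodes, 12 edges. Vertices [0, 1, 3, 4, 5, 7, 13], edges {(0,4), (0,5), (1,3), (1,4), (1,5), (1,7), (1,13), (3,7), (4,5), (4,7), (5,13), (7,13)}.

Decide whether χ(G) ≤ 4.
A valid 4-coloring: color 1: [0, 1]; color 2: [3, 4, 13]; color 3: [5, 7].
(χ(G) = 3 ≤ 4.)

Yes, G is 4-colorable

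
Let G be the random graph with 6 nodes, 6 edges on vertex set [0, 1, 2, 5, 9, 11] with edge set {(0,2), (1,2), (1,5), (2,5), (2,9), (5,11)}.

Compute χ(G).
χ(G) = 3

Clique number ω(G) = 3 (lower bound: χ ≥ ω).
The clique on [1, 2, 5] has size 3, forcing χ ≥ 3, and the coloring below uses 3 colors, so χ(G) = 3.
A valid 3-coloring: color 1: [2, 11]; color 2: [0, 5, 9]; color 3: [1].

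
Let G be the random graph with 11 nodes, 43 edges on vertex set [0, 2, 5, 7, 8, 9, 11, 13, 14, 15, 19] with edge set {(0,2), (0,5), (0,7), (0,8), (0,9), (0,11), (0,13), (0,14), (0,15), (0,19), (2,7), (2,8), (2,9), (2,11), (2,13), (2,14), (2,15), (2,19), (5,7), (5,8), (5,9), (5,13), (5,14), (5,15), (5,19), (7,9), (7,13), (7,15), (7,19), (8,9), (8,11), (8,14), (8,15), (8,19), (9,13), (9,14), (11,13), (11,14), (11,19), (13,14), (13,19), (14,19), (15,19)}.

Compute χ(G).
Clique number ω(G) = 6 (lower bound: χ ≥ ω).
The clique on [0, 2, 8, 11, 14, 19] has size 6, forcing χ ≥ 6, and the coloring below uses 6 colors, so χ(G) = 6.
A valid 6-coloring: color 1: [0]; color 2: [2, 5]; color 3: [9, 19]; color 4: [8, 13]; color 5: [7, 14]; color 6: [11, 15].

χ(G) = 6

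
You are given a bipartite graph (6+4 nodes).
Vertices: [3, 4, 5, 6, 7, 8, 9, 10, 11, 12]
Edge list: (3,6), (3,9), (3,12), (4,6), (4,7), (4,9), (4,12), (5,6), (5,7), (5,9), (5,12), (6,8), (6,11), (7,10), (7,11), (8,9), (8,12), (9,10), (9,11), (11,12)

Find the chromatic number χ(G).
χ(G) = 2

Clique number ω(G) = 2 (lower bound: χ ≥ ω).
The graph is bipartite (no odd cycle), so 2 colors suffice: χ(G) = 2.
A valid 2-coloring: color 1: [6, 7, 9, 12]; color 2: [3, 4, 5, 8, 10, 11].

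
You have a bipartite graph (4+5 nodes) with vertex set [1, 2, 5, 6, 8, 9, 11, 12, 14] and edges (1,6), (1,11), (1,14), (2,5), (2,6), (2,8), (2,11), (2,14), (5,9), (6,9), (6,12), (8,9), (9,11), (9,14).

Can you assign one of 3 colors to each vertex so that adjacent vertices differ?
Yes, G is 3-colorable

A valid 3-coloring: color 1: [1, 2, 9, 12]; color 2: [5, 6, 8, 11, 14].
(χ(G) = 2 ≤ 3.)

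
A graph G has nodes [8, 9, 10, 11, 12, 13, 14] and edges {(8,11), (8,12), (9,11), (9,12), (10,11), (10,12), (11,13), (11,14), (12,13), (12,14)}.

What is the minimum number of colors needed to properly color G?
χ(G) = 2

Clique number ω(G) = 2 (lower bound: χ ≥ ω).
The graph is bipartite (no odd cycle), so 2 colors suffice: χ(G) = 2.
A valid 2-coloring: color 1: [11, 12]; color 2: [8, 9, 10, 13, 14].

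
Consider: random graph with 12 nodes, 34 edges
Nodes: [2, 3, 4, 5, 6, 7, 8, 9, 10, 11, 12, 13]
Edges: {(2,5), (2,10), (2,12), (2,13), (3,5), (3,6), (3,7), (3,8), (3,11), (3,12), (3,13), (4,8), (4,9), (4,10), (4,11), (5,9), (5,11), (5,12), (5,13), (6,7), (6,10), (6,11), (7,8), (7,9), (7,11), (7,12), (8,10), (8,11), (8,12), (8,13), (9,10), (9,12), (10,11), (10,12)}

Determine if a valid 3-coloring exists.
The clique on vertices [3, 7, 8, 11] has size 4 > 3, so it alone needs 4 colors.

No, G is not 3-colorable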